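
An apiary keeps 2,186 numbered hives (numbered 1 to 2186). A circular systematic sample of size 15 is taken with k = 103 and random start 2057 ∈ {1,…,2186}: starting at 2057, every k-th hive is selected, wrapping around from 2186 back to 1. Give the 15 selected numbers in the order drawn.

2057, 2160, 77, 180, 283, 386, 489, 592, 695, 798, 901, 1004, 1107, 1210, 1313

Selection 1: 2057
Selection 2: 2057 + 103 = 2160
Selection 3: 2160 + 103 = 2263 → 2263 − 2186 = 77
Selection 4: 77 + 103 = 180
Selection 5: 180 + 103 = 283
Selection 6: 283 + 103 = 386
Selection 7: 386 + 103 = 489
Selection 8: 489 + 103 = 592
Selection 9: 592 + 103 = 695
Selection 10: 695 + 103 = 798
Selection 11: 798 + 103 = 901
Selection 12: 901 + 103 = 1004
Selection 13: 1004 + 103 = 1107
Selection 14: 1107 + 103 = 1210
Selection 15: 1210 + 103 = 1313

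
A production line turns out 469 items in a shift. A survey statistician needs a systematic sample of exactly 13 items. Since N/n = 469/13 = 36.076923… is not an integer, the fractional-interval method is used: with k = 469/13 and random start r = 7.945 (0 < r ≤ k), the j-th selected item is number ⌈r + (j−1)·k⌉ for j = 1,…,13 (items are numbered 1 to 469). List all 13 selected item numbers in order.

j=1: r + 0k = 7.945 → ⌈·⌉ = 8
j=2: r + 1k = 44.021923… → ⌈·⌉ = 45
j=3: r + 2k = 80.098846… → ⌈·⌉ = 81
j=4: r + 3k = 116.175769… → ⌈·⌉ = 117
j=5: r + 4k = 152.252692… → ⌈·⌉ = 153
j=6: r + 5k = 188.329615… → ⌈·⌉ = 189
j=7: r + 6k = 224.406538… → ⌈·⌉ = 225
j=8: r + 7k = 260.483461… → ⌈·⌉ = 261
j=9: r + 8k = 296.560384… → ⌈·⌉ = 297
j=10: r + 9k = 332.637307… → ⌈·⌉ = 333
j=11: r + 10k = 368.714230… → ⌈·⌉ = 369
j=12: r + 11k = 404.791153… → ⌈·⌉ = 405
j=13: r + 12k = 440.868076… → ⌈·⌉ = 441

8, 45, 81, 117, 153, 189, 225, 261, 297, 333, 369, 405, 441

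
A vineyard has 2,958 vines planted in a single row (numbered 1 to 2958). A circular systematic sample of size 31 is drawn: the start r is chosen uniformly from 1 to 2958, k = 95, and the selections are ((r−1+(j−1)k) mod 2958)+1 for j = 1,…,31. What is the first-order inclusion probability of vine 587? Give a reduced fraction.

For each position j, as r ranges over 1…2958 the j-th selection hits every vine exactly once, so vine 587 is selected for exactly 31 of the 2958 starts.
Inclusion probability = 31/2958.

31/2958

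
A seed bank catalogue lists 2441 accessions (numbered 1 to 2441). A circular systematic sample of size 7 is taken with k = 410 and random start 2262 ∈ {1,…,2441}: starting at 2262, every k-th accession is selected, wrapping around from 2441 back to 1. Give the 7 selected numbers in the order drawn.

2262, 231, 641, 1051, 1461, 1871, 2281

Selection 1: 2262
Selection 2: 2262 + 410 = 2672 → 2672 − 2441 = 231
Selection 3: 231 + 410 = 641
Selection 4: 641 + 410 = 1051
Selection 5: 1051 + 410 = 1461
Selection 6: 1461 + 410 = 1871
Selection 7: 1871 + 410 = 2281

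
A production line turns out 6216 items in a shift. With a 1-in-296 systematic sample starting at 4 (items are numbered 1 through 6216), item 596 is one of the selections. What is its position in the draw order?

k = 296
position = (596 − 4)/296 + 1 = 592/296 + 1 = 2 + 1 = 3

3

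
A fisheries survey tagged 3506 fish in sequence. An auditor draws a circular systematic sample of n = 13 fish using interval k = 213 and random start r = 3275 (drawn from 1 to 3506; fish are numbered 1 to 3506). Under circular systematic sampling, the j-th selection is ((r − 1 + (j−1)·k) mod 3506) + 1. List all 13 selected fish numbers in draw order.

Selection 1: 3275
Selection 2: 3275 + 213 = 3488
Selection 3: 3488 + 213 = 3701 → 3701 − 3506 = 195
Selection 4: 195 + 213 = 408
Selection 5: 408 + 213 = 621
Selection 6: 621 + 213 = 834
Selection 7: 834 + 213 = 1047
Selection 8: 1047 + 213 = 1260
Selection 9: 1260 + 213 = 1473
Selection 10: 1473 + 213 = 1686
Selection 11: 1686 + 213 = 1899
Selection 12: 1899 + 213 = 2112
Selection 13: 2112 + 213 = 2325

3275, 3488, 195, 408, 621, 834, 1047, 1260, 1473, 1686, 1899, 2112, 2325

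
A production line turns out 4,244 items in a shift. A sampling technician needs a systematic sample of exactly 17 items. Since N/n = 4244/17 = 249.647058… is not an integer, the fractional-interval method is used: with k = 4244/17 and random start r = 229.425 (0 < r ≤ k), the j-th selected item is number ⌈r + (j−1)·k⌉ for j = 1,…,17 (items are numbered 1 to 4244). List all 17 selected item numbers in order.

230, 480, 729, 979, 1229, 1478, 1728, 1977, 2227, 2477, 2726, 2976, 3226, 3475, 3725, 3975, 4224

j=1: r + 0k = 229.425 → ⌈·⌉ = 230
j=2: r + 1k = 479.072058… → ⌈·⌉ = 480
j=3: r + 2k = 728.719117… → ⌈·⌉ = 729
j=4: r + 3k = 978.366176… → ⌈·⌉ = 979
j=5: r + 4k = 1228.013235… → ⌈·⌉ = 1229
j=6: r + 5k = 1477.660294… → ⌈·⌉ = 1478
j=7: r + 6k = 1727.307352… → ⌈·⌉ = 1728
j=8: r + 7k = 1976.954411… → ⌈·⌉ = 1977
j=9: r + 8k = 2226.601470… → ⌈·⌉ = 2227
j=10: r + 9k = 2476.248529… → ⌈·⌉ = 2477
j=11: r + 10k = 2725.895588… → ⌈·⌉ = 2726
j=12: r + 11k = 2975.542647… → ⌈·⌉ = 2976
j=13: r + 12k = 3225.189705… → ⌈·⌉ = 3226
j=14: r + 13k = 3474.836764… → ⌈·⌉ = 3475
j=15: r + 14k = 3724.483823… → ⌈·⌉ = 3725
j=16: r + 15k = 3974.130882… → ⌈·⌉ = 3975
j=17: r + 16k = 4223.777941… → ⌈·⌉ = 4224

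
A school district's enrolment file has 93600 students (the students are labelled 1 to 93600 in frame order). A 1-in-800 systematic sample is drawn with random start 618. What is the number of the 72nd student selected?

57418

k = 800
72nd selection = r + (72−1)·k = 618 + 71×800 = 618 + 56800 = 57418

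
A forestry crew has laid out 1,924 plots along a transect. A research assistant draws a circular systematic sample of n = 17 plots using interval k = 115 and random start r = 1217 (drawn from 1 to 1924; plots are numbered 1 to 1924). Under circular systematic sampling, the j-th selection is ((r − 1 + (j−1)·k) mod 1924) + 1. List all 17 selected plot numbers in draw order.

1217, 1332, 1447, 1562, 1677, 1792, 1907, 98, 213, 328, 443, 558, 673, 788, 903, 1018, 1133

Selection 1: 1217
Selection 2: 1217 + 115 = 1332
Selection 3: 1332 + 115 = 1447
Selection 4: 1447 + 115 = 1562
Selection 5: 1562 + 115 = 1677
Selection 6: 1677 + 115 = 1792
Selection 7: 1792 + 115 = 1907
Selection 8: 1907 + 115 = 2022 → 2022 − 1924 = 98
Selection 9: 98 + 115 = 213
Selection 10: 213 + 115 = 328
Selection 11: 328 + 115 = 443
Selection 12: 443 + 115 = 558
Selection 13: 558 + 115 = 673
Selection 14: 673 + 115 = 788
Selection 15: 788 + 115 = 903
Selection 16: 903 + 115 = 1018
Selection 17: 1018 + 115 = 1133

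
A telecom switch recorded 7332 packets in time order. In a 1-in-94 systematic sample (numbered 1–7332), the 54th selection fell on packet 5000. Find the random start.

18

k = 94
r = 5000 − (54−1)×94 = 5000 − 4982 = 18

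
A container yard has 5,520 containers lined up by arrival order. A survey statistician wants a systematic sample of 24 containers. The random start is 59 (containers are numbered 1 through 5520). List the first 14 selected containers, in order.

59, 289, 519, 749, 979, 1209, 1439, 1669, 1899, 2129, 2359, 2589, 2819, 3049

k = N/n = 5520/24 = 230
container 1: 59
container 2: 59 + 230 = 289
container 3: 289 + 230 = 519
container 4: 519 + 230 = 749
container 5: 749 + 230 = 979
container 6: 979 + 230 = 1209
container 7: 1209 + 230 = 1439
container 8: 1439 + 230 = 1669
container 9: 1669 + 230 = 1899
container 10: 1899 + 230 = 2129
container 11: 2129 + 230 = 2359
container 12: 2359 + 230 = 2589
container 13: 2589 + 230 = 2819
container 14: 2819 + 230 = 3049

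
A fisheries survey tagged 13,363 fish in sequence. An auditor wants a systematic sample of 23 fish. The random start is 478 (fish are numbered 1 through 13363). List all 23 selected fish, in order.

k = N/n = 13363/23 = 581
fish 1: 478
fish 2: 478 + 581 = 1059
fish 3: 1059 + 581 = 1640
fish 4: 1640 + 581 = 2221
fish 5: 2221 + 581 = 2802
fish 6: 2802 + 581 = 3383
fish 7: 3383 + 581 = 3964
fish 8: 3964 + 581 = 4545
fish 9: 4545 + 581 = 5126
fish 10: 5126 + 581 = 5707
fish 11: 5707 + 581 = 6288
fish 12: 6288 + 581 = 6869
fish 13: 6869 + 581 = 7450
fish 14: 7450 + 581 = 8031
fish 15: 8031 + 581 = 8612
fish 16: 8612 + 581 = 9193
fish 17: 9193 + 581 = 9774
fish 18: 9774 + 581 = 10355
fish 19: 10355 + 581 = 10936
fish 20: 10936 + 581 = 11517
fish 21: 11517 + 581 = 12098
fish 22: 12098 + 581 = 12679
fish 23: 12679 + 581 = 13260

478, 1059, 1640, 2221, 2802, 3383, 3964, 4545, 5126, 5707, 6288, 6869, 7450, 8031, 8612, 9193, 9774, 10355, 10936, 11517, 12098, 12679, 13260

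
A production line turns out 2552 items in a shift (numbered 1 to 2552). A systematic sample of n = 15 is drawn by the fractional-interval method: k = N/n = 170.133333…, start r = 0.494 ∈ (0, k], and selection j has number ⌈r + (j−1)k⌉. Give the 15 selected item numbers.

1, 171, 341, 511, 682, 852, 1022, 1192, 1362, 1532, 1702, 1872, 2043, 2213, 2383

j=1: r + 0k = 0.494 → ⌈·⌉ = 1
j=2: r + 1k = 170.627333… → ⌈·⌉ = 171
j=3: r + 2k = 340.760666… → ⌈·⌉ = 341
j=4: r + 3k = 510.894 → ⌈·⌉ = 511
j=5: r + 4k = 681.027333… → ⌈·⌉ = 682
j=6: r + 5k = 851.160666… → ⌈·⌉ = 852
j=7: r + 6k = 1021.294 → ⌈·⌉ = 1022
j=8: r + 7k = 1191.427333… → ⌈·⌉ = 1192
j=9: r + 8k = 1361.560666… → ⌈·⌉ = 1362
j=10: r + 9k = 1531.694 → ⌈·⌉ = 1532
j=11: r + 10k = 1701.827333… → ⌈·⌉ = 1702
j=12: r + 11k = 1871.960666… → ⌈·⌉ = 1872
j=13: r + 12k = 2042.094 → ⌈·⌉ = 2043
j=14: r + 13k = 2212.227333… → ⌈·⌉ = 2213
j=15: r + 14k = 2382.360666… → ⌈·⌉ = 2383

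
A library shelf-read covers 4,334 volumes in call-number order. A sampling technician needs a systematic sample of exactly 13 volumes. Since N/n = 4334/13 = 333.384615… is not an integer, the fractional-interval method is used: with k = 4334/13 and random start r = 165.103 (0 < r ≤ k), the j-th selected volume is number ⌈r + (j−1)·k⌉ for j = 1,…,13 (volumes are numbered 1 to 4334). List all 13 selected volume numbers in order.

166, 499, 832, 1166, 1499, 1833, 2166, 2499, 2833, 3166, 3499, 3833, 4166

j=1: r + 0k = 165.103 → ⌈·⌉ = 166
j=2: r + 1k = 498.487615… → ⌈·⌉ = 499
j=3: r + 2k = 831.872230… → ⌈·⌉ = 832
j=4: r + 3k = 1165.256846… → ⌈·⌉ = 1166
j=5: r + 4k = 1498.641461… → ⌈·⌉ = 1499
j=6: r + 5k = 1832.026076… → ⌈·⌉ = 1833
j=7: r + 6k = 2165.410692… → ⌈·⌉ = 2166
j=8: r + 7k = 2498.795307… → ⌈·⌉ = 2499
j=9: r + 8k = 2832.179923… → ⌈·⌉ = 2833
j=10: r + 9k = 3165.564538… → ⌈·⌉ = 3166
j=11: r + 10k = 3498.949153… → ⌈·⌉ = 3499
j=12: r + 11k = 3832.333769… → ⌈·⌉ = 3833
j=13: r + 12k = 4165.718384… → ⌈·⌉ = 4166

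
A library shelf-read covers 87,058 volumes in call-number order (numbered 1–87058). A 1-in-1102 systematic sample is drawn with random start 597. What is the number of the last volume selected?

86553

k = 1102
79th selection = r + (79−1)·k = 597 + 78×1102 = 597 + 85956 = 86553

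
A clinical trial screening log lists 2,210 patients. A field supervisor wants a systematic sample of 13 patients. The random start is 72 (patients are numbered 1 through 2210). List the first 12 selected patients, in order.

72, 242, 412, 582, 752, 922, 1092, 1262, 1432, 1602, 1772, 1942

k = N/n = 2210/13 = 170
patient 1: 72
patient 2: 72 + 170 = 242
patient 3: 242 + 170 = 412
patient 4: 412 + 170 = 582
patient 5: 582 + 170 = 752
patient 6: 752 + 170 = 922
patient 7: 922 + 170 = 1092
patient 8: 1092 + 170 = 1262
patient 9: 1262 + 170 = 1432
patient 10: 1432 + 170 = 1602
patient 11: 1602 + 170 = 1772
patient 12: 1772 + 170 = 1942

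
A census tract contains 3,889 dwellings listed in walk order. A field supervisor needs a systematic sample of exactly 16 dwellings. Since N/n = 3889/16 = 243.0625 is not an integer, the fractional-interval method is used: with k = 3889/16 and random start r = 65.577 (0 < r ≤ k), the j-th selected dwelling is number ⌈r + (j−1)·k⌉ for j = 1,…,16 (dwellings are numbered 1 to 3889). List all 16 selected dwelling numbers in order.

66, 309, 552, 795, 1038, 1281, 1524, 1768, 2011, 2254, 2497, 2740, 2983, 3226, 3469, 3712

j=1: r + 0k = 65.577 → ⌈·⌉ = 66
j=2: r + 1k = 308.6395 → ⌈·⌉ = 309
j=3: r + 2k = 551.702 → ⌈·⌉ = 552
j=4: r + 3k = 794.7645 → ⌈·⌉ = 795
j=5: r + 4k = 1037.827 → ⌈·⌉ = 1038
j=6: r + 5k = 1280.8895 → ⌈·⌉ = 1281
j=7: r + 6k = 1523.952 → ⌈·⌉ = 1524
j=8: r + 7k = 1767.0145 → ⌈·⌉ = 1768
j=9: r + 8k = 2010.077 → ⌈·⌉ = 2011
j=10: r + 9k = 2253.1395 → ⌈·⌉ = 2254
j=11: r + 10k = 2496.202 → ⌈·⌉ = 2497
j=12: r + 11k = 2739.2645 → ⌈·⌉ = 2740
j=13: r + 12k = 2982.327 → ⌈·⌉ = 2983
j=14: r + 13k = 3225.3895 → ⌈·⌉ = 3226
j=15: r + 14k = 3468.452 → ⌈·⌉ = 3469
j=16: r + 15k = 3711.5145 → ⌈·⌉ = 3712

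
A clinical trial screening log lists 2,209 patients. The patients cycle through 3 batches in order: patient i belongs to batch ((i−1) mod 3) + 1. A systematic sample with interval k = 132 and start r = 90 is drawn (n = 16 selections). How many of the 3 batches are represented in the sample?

1

Consecutive selections differ by k = 132, so their batch numbers differ by 132 mod 3 = 0.
gcd(132, 3) = 3, so the sample visits 3/3 = 1 distinct residues mod 3.
Start 90 is batch 3; the batches hit are 3.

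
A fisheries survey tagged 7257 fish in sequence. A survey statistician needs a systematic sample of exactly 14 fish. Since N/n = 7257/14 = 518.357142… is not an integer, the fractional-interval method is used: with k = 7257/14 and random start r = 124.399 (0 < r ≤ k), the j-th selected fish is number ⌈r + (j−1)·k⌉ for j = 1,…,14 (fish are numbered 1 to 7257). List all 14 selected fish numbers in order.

j=1: r + 0k = 124.399 → ⌈·⌉ = 125
j=2: r + 1k = 642.756142… → ⌈·⌉ = 643
j=3: r + 2k = 1161.113285… → ⌈·⌉ = 1162
j=4: r + 3k = 1679.470428… → ⌈·⌉ = 1680
j=5: r + 4k = 2197.827571… → ⌈·⌉ = 2198
j=6: r + 5k = 2716.184714… → ⌈·⌉ = 2717
j=7: r + 6k = 3234.541857… → ⌈·⌉ = 3235
j=8: r + 7k = 3752.899 → ⌈·⌉ = 3753
j=9: r + 8k = 4271.256142… → ⌈·⌉ = 4272
j=10: r + 9k = 4789.613285… → ⌈·⌉ = 4790
j=11: r + 10k = 5307.970428… → ⌈·⌉ = 5308
j=12: r + 11k = 5826.327571… → ⌈·⌉ = 5827
j=13: r + 12k = 6344.684714… → ⌈·⌉ = 6345
j=14: r + 13k = 6863.041857… → ⌈·⌉ = 6864

125, 643, 1162, 1680, 2198, 2717, 3235, 3753, 4272, 4790, 5308, 5827, 6345, 6864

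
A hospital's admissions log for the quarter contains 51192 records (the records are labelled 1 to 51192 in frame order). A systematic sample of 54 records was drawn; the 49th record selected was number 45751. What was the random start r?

k = 51192/54 = 948
r = 45751 − (49−1)×948 = 45751 − 45504 = 247

247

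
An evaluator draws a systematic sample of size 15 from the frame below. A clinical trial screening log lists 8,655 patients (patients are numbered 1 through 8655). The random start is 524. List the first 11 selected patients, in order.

k = N/n = 8655/15 = 577
patient 1: 524
patient 2: 524 + 577 = 1101
patient 3: 1101 + 577 = 1678
patient 4: 1678 + 577 = 2255
patient 5: 2255 + 577 = 2832
patient 6: 2832 + 577 = 3409
patient 7: 3409 + 577 = 3986
patient 8: 3986 + 577 = 4563
patient 9: 4563 + 577 = 5140
patient 10: 5140 + 577 = 5717
patient 11: 5717 + 577 = 6294

524, 1101, 1678, 2255, 2832, 3409, 3986, 4563, 5140, 5717, 6294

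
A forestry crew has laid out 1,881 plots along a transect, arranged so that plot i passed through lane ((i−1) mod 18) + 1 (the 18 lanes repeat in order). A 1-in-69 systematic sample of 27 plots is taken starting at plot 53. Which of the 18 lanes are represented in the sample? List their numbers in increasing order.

2, 5, 8, 11, 14, 17

Consecutive selections differ by k = 69, so their lane numbers differ by 69 mod 18 = 15.
gcd(69, 18) = 3, so the sample visits 18/3 = 6 distinct residues mod 18.
Start 53 is lane 17; the lanes hit are 2, 5, 8, 11, 14, 17.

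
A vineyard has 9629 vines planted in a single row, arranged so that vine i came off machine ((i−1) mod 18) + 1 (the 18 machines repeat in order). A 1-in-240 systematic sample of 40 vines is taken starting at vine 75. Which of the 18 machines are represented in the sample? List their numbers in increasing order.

Consecutive selections differ by k = 240, so their machine numbers differ by 240 mod 18 = 6.
gcd(240, 18) = 6, so the sample visits 18/6 = 3 distinct residues mod 18.
Start 75 is machine 3; the machines hit are 3, 9, 15.

3, 9, 15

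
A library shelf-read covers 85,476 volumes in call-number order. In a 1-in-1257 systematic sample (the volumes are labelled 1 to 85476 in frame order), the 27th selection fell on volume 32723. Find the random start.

k = 1257
r = 32723 − (27−1)×1257 = 32723 − 32682 = 41

41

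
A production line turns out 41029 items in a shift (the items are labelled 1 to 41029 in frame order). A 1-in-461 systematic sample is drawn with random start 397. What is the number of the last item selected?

40965

k = 461
89th selection = r + (89−1)·k = 397 + 88×461 = 397 + 40568 = 40965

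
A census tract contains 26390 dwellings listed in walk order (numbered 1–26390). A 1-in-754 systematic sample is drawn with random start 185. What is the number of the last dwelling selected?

25821

k = 754
35th selection = r + (35−1)·k = 185 + 34×754 = 185 + 25636 = 25821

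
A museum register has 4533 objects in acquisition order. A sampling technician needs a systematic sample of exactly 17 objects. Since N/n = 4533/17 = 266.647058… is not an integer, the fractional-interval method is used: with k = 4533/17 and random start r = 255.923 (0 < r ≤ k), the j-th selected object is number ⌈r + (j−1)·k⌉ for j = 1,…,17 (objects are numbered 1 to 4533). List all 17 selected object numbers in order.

256, 523, 790, 1056, 1323, 1590, 1856, 2123, 2390, 2656, 2923, 3190, 3456, 3723, 3989, 4256, 4523

j=1: r + 0k = 255.923 → ⌈·⌉ = 256
j=2: r + 1k = 522.570058… → ⌈·⌉ = 523
j=3: r + 2k = 789.217117… → ⌈·⌉ = 790
j=4: r + 3k = 1055.864176… → ⌈·⌉ = 1056
j=5: r + 4k = 1322.511235… → ⌈·⌉ = 1323
j=6: r + 5k = 1589.158294… → ⌈·⌉ = 1590
j=7: r + 6k = 1855.805352… → ⌈·⌉ = 1856
j=8: r + 7k = 2122.452411… → ⌈·⌉ = 2123
j=9: r + 8k = 2389.099470… → ⌈·⌉ = 2390
j=10: r + 9k = 2655.746529… → ⌈·⌉ = 2656
j=11: r + 10k = 2922.393588… → ⌈·⌉ = 2923
j=12: r + 11k = 3189.040647… → ⌈·⌉ = 3190
j=13: r + 12k = 3455.687705… → ⌈·⌉ = 3456
j=14: r + 13k = 3722.334764… → ⌈·⌉ = 3723
j=15: r + 14k = 3988.981823… → ⌈·⌉ = 3989
j=16: r + 15k = 4255.628882… → ⌈·⌉ = 4256
j=17: r + 16k = 4522.275941… → ⌈·⌉ = 4523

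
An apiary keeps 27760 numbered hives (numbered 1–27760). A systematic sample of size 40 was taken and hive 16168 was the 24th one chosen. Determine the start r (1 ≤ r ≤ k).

k = 27760/40 = 694
r = 16168 − (24−1)×694 = 16168 − 15962 = 206

206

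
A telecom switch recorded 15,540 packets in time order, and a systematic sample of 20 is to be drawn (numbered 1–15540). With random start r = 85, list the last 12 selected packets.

6301, 7078, 7855, 8632, 9409, 10186, 10963, 11740, 12517, 13294, 14071, 14848

k = N/n = 15540/20 = 777
9th selection = 85 + 8×777 = 6301
10th: 6301 + 777 = 7078
11th: 7078 + 777 = 7855
12th: 7855 + 777 = 8632
13th: 8632 + 777 = 9409
14th: 9409 + 777 = 10186
15th: 10186 + 777 = 10963
16th: 10963 + 777 = 11740
17th: 11740 + 777 = 12517
18th: 12517 + 777 = 13294
19th: 13294 + 777 = 14071
20th: 14071 + 777 = 14848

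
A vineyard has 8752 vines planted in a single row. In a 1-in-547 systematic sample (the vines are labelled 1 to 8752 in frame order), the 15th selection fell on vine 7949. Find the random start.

k = 547
r = 7949 − (15−1)×547 = 7949 − 7658 = 291

291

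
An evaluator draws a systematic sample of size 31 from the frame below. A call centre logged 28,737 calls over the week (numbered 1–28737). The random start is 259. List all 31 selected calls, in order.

k = N/n = 28737/31 = 927
call 1: 259
call 2: 259 + 927 = 1186
call 3: 1186 + 927 = 2113
call 4: 2113 + 927 = 3040
call 5: 3040 + 927 = 3967
call 6: 3967 + 927 = 4894
call 7: 4894 + 927 = 5821
call 8: 5821 + 927 = 6748
call 9: 6748 + 927 = 7675
call 10: 7675 + 927 = 8602
call 11: 8602 + 927 = 9529
call 12: 9529 + 927 = 10456
call 13: 10456 + 927 = 11383
call 14: 11383 + 927 = 12310
call 15: 12310 + 927 = 13237
call 16: 13237 + 927 = 14164
call 17: 14164 + 927 = 15091
call 18: 15091 + 927 = 16018
call 19: 16018 + 927 = 16945
call 20: 16945 + 927 = 17872
call 21: 17872 + 927 = 18799
call 22: 18799 + 927 = 19726
call 23: 19726 + 927 = 20653
call 24: 20653 + 927 = 21580
call 25: 21580 + 927 = 22507
call 26: 22507 + 927 = 23434
call 27: 23434 + 927 = 24361
call 28: 24361 + 927 = 25288
call 29: 25288 + 927 = 26215
call 30: 26215 + 927 = 27142
call 31: 27142 + 927 = 28069

259, 1186, 2113, 3040, 3967, 4894, 5821, 6748, 7675, 8602, 9529, 10456, 11383, 12310, 13237, 14164, 15091, 16018, 16945, 17872, 18799, 19726, 20653, 21580, 22507, 23434, 24361, 25288, 26215, 27142, 28069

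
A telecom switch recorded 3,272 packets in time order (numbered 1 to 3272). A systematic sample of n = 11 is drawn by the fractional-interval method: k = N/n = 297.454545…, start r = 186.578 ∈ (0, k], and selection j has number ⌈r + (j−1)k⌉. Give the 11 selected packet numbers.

187, 485, 782, 1079, 1377, 1674, 1972, 2269, 2567, 2864, 3162

j=1: r + 0k = 186.578 → ⌈·⌉ = 187
j=2: r + 1k = 484.032545… → ⌈·⌉ = 485
j=3: r + 2k = 781.487090… → ⌈·⌉ = 782
j=4: r + 3k = 1078.941636… → ⌈·⌉ = 1079
j=5: r + 4k = 1376.396181… → ⌈·⌉ = 1377
j=6: r + 5k = 1673.850727… → ⌈·⌉ = 1674
j=7: r + 6k = 1971.305272… → ⌈·⌉ = 1972
j=8: r + 7k = 2268.759818… → ⌈·⌉ = 2269
j=9: r + 8k = 2566.214363… → ⌈·⌉ = 2567
j=10: r + 9k = 2863.668909… → ⌈·⌉ = 2864
j=11: r + 10k = 3161.123454… → ⌈·⌉ = 3162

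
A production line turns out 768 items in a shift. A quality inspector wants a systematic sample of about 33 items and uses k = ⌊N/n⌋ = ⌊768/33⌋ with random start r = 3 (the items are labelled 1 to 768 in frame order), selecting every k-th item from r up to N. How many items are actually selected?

34

k = ⌊768/33⌋ = 23
Achieved size = ⌊(768 − 3)/23⌋ + 1 = ⌊765/23⌋ + 1 = 33 + 1 = 34
(last selection: 3 + 33×23 = 762 ≤ 768; next would be 785 > 768)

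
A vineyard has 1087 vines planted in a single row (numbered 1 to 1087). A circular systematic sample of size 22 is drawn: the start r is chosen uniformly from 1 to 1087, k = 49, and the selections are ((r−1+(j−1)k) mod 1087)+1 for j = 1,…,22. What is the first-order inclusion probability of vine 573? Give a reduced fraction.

22/1087

For each position j, as r ranges over 1…1087 the j-th selection hits every vine exactly once, so vine 573 is selected for exactly 22 of the 1087 starts.
Inclusion probability = 22/1087.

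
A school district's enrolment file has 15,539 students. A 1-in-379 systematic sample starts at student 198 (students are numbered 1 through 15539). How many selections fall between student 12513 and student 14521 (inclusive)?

5

k = 379
First selection ≥ 12513: 198 + ⌈(12513−198)/379⌉·379 = 198 + 33×379 = 12705
Last selection ≤ 14521: 198 + ⌊(14521−198)/379⌋·379 = 198 + 37×379 = 14221
Count = 37 − 33 + 1 = 5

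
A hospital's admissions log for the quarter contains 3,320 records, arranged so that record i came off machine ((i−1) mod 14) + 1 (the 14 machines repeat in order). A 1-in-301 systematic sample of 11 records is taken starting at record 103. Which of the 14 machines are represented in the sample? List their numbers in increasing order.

Consecutive selections differ by k = 301, so their machine numbers differ by 301 mod 14 = 7.
gcd(301, 14) = 7, so the sample visits 14/7 = 2 distinct residues mod 14.
Start 103 is machine 5; the machines hit are 5, 12.

5, 12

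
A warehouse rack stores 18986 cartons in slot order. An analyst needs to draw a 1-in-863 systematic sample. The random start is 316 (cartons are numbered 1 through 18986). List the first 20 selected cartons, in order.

316, 1179, 2042, 2905, 3768, 4631, 5494, 6357, 7220, 8083, 8946, 9809, 10672, 11535, 12398, 13261, 14124, 14987, 15850, 16713

carton 1: 316
carton 2: 316 + 863 = 1179
carton 3: 1179 + 863 = 2042
carton 4: 2042 + 863 = 2905
carton 5: 2905 + 863 = 3768
carton 6: 3768 + 863 = 4631
carton 7: 4631 + 863 = 5494
carton 8: 5494 + 863 = 6357
carton 9: 6357 + 863 = 7220
carton 10: 7220 + 863 = 8083
carton 11: 8083 + 863 = 8946
carton 12: 8946 + 863 = 9809
carton 13: 9809 + 863 = 10672
carton 14: 10672 + 863 = 11535
carton 15: 11535 + 863 = 12398
carton 16: 12398 + 863 = 13261
carton 17: 13261 + 863 = 14124
carton 18: 14124 + 863 = 14987
carton 19: 14987 + 863 = 15850
carton 20: 15850 + 863 = 16713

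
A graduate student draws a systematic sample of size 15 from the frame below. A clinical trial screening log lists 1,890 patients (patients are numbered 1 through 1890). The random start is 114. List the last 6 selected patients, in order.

1248, 1374, 1500, 1626, 1752, 1878

k = N/n = 1890/15 = 126
10th selection = 114 + 9×126 = 1248
11th: 1248 + 126 = 1374
12th: 1374 + 126 = 1500
13th: 1500 + 126 = 1626
14th: 1626 + 126 = 1752
15th: 1752 + 126 = 1878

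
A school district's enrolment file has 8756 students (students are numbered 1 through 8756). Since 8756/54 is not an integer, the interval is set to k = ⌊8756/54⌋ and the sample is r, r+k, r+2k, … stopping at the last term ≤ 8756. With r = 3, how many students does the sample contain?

55

k = ⌊8756/54⌋ = 162
Achieved size = ⌊(8756 − 3)/162⌋ + 1 = ⌊8753/162⌋ + 1 = 54 + 1 = 55
(last selection: 3 + 54×162 = 8751 ≤ 8756; next would be 8913 > 8756)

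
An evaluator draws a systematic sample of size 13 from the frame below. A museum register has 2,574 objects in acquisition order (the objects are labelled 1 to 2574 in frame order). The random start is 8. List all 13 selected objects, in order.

8, 206, 404, 602, 800, 998, 1196, 1394, 1592, 1790, 1988, 2186, 2384

k = N/n = 2574/13 = 198
object 1: 8
object 2: 8 + 198 = 206
object 3: 206 + 198 = 404
object 4: 404 + 198 = 602
object 5: 602 + 198 = 800
object 6: 800 + 198 = 998
object 7: 998 + 198 = 1196
object 8: 1196 + 198 = 1394
object 9: 1394 + 198 = 1592
object 10: 1592 + 198 = 1790
object 11: 1790 + 198 = 1988
object 12: 1988 + 198 = 2186
object 13: 2186 + 198 = 2384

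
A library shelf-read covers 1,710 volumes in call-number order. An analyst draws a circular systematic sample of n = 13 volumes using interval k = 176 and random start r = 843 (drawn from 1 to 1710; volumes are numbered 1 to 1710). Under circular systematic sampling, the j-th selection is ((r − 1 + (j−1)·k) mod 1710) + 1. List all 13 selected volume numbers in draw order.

Selection 1: 843
Selection 2: 843 + 176 = 1019
Selection 3: 1019 + 176 = 1195
Selection 4: 1195 + 176 = 1371
Selection 5: 1371 + 176 = 1547
Selection 6: 1547 + 176 = 1723 → 1723 − 1710 = 13
Selection 7: 13 + 176 = 189
Selection 8: 189 + 176 = 365
Selection 9: 365 + 176 = 541
Selection 10: 541 + 176 = 717
Selection 11: 717 + 176 = 893
Selection 12: 893 + 176 = 1069
Selection 13: 1069 + 176 = 1245

843, 1019, 1195, 1371, 1547, 13, 189, 365, 541, 717, 893, 1069, 1245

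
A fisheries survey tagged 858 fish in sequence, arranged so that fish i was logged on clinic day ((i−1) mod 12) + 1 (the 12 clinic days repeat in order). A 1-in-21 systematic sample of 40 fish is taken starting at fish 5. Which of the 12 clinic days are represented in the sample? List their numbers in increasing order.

2, 5, 8, 11

Consecutive selections differ by k = 21, so their clinic day numbers differ by 21 mod 12 = 9.
gcd(21, 12) = 3, so the sample visits 12/3 = 4 distinct residues mod 12.
Start 5 is clinic day 5; the clinic days hit are 2, 5, 8, 11.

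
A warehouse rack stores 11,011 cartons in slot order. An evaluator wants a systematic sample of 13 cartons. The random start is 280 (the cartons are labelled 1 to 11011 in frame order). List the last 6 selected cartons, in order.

6209, 7056, 7903, 8750, 9597, 10444

k = N/n = 11011/13 = 847
8th selection = 280 + 7×847 = 6209
9th: 6209 + 847 = 7056
10th: 7056 + 847 = 7903
11th: 7903 + 847 = 8750
12th: 8750 + 847 = 9597
13th: 9597 + 847 = 10444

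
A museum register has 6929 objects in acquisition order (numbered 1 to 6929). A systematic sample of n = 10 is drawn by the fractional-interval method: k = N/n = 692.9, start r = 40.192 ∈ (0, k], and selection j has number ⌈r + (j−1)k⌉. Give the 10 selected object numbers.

41, 734, 1426, 2119, 2812, 3505, 4198, 4891, 5584, 6277

j=1: r + 0k = 40.192 → ⌈·⌉ = 41
j=2: r + 1k = 733.092 → ⌈·⌉ = 734
j=3: r + 2k = 1425.992 → ⌈·⌉ = 1426
j=4: r + 3k = 2118.892 → ⌈·⌉ = 2119
j=5: r + 4k = 2811.792 → ⌈·⌉ = 2812
j=6: r + 5k = 3504.692 → ⌈·⌉ = 3505
j=7: r + 6k = 4197.592 → ⌈·⌉ = 4198
j=8: r + 7k = 4890.492 → ⌈·⌉ = 4891
j=9: r + 8k = 5583.392 → ⌈·⌉ = 5584
j=10: r + 9k = 6276.292 → ⌈·⌉ = 6277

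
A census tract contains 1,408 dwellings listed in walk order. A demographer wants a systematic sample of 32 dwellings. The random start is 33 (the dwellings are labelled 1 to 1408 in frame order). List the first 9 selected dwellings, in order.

33, 77, 121, 165, 209, 253, 297, 341, 385

k = N/n = 1408/32 = 44
dwelling 1: 33
dwelling 2: 33 + 44 = 77
dwelling 3: 77 + 44 = 121
dwelling 4: 121 + 44 = 165
dwelling 5: 165 + 44 = 209
dwelling 6: 209 + 44 = 253
dwelling 7: 253 + 44 = 297
dwelling 8: 297 + 44 = 341
dwelling 9: 341 + 44 = 385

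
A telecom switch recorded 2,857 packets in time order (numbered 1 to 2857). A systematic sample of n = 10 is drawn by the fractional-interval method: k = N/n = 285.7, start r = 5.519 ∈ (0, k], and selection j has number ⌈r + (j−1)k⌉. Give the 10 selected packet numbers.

6, 292, 577, 863, 1149, 1435, 1720, 2006, 2292, 2577

j=1: r + 0k = 5.519 → ⌈·⌉ = 6
j=2: r + 1k = 291.219 → ⌈·⌉ = 292
j=3: r + 2k = 576.919 → ⌈·⌉ = 577
j=4: r + 3k = 862.619 → ⌈·⌉ = 863
j=5: r + 4k = 1148.319 → ⌈·⌉ = 1149
j=6: r + 5k = 1434.019 → ⌈·⌉ = 1435
j=7: r + 6k = 1719.719 → ⌈·⌉ = 1720
j=8: r + 7k = 2005.419 → ⌈·⌉ = 2006
j=9: r + 8k = 2291.119 → ⌈·⌉ = 2292
j=10: r + 9k = 2576.819 → ⌈·⌉ = 2577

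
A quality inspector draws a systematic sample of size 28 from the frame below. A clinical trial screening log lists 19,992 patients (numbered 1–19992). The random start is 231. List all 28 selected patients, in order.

k = N/n = 19992/28 = 714
patient 1: 231
patient 2: 231 + 714 = 945
patient 3: 945 + 714 = 1659
patient 4: 1659 + 714 = 2373
patient 5: 2373 + 714 = 3087
patient 6: 3087 + 714 = 3801
patient 7: 3801 + 714 = 4515
patient 8: 4515 + 714 = 5229
patient 9: 5229 + 714 = 5943
patient 10: 5943 + 714 = 6657
patient 11: 6657 + 714 = 7371
patient 12: 7371 + 714 = 8085
patient 13: 8085 + 714 = 8799
patient 14: 8799 + 714 = 9513
patient 15: 9513 + 714 = 10227
patient 16: 10227 + 714 = 10941
patient 17: 10941 + 714 = 11655
patient 18: 11655 + 714 = 12369
patient 19: 12369 + 714 = 13083
patient 20: 13083 + 714 = 13797
patient 21: 13797 + 714 = 14511
patient 22: 14511 + 714 = 15225
patient 23: 15225 + 714 = 15939
patient 24: 15939 + 714 = 16653
patient 25: 16653 + 714 = 17367
patient 26: 17367 + 714 = 18081
patient 27: 18081 + 714 = 18795
patient 28: 18795 + 714 = 19509

231, 945, 1659, 2373, 3087, 3801, 4515, 5229, 5943, 6657, 7371, 8085, 8799, 9513, 10227, 10941, 11655, 12369, 13083, 13797, 14511, 15225, 15939, 16653, 17367, 18081, 18795, 19509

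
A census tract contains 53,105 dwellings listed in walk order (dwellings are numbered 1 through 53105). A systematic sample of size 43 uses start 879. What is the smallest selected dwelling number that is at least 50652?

k = 53105/43 = 1235
Steps past start: ⌈(50652 − 879)/1235⌉ = ⌈49773/1235⌉ = 41
Selected dwelling: 879 + 41×1235 = 51514

51514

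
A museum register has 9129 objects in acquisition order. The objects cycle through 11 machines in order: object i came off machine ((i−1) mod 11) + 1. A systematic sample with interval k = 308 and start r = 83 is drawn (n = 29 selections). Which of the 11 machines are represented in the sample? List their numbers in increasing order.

6

Consecutive selections differ by k = 308, so their machine numbers differ by 308 mod 11 = 0.
gcd(308, 11) = 11, so the sample visits 11/11 = 1 distinct residues mod 11.
Start 83 is machine 6; the machines hit are 6.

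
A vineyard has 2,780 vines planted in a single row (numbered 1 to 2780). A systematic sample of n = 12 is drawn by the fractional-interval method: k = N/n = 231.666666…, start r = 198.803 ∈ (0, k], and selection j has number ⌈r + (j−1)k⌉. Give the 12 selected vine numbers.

199, 431, 663, 894, 1126, 1358, 1589, 1821, 2053, 2284, 2516, 2748

j=1: r + 0k = 198.803 → ⌈·⌉ = 199
j=2: r + 1k = 430.469666… → ⌈·⌉ = 431
j=3: r + 2k = 662.136333… → ⌈·⌉ = 663
j=4: r + 3k = 893.803 → ⌈·⌉ = 894
j=5: r + 4k = 1125.469666… → ⌈·⌉ = 1126
j=6: r + 5k = 1357.136333… → ⌈·⌉ = 1358
j=7: r + 6k = 1588.803 → ⌈·⌉ = 1589
j=8: r + 7k = 1820.469666… → ⌈·⌉ = 1821
j=9: r + 8k = 2052.136333… → ⌈·⌉ = 2053
j=10: r + 9k = 2283.803 → ⌈·⌉ = 2284
j=11: r + 10k = 2515.469666… → ⌈·⌉ = 2516
j=12: r + 11k = 2747.136333… → ⌈·⌉ = 2748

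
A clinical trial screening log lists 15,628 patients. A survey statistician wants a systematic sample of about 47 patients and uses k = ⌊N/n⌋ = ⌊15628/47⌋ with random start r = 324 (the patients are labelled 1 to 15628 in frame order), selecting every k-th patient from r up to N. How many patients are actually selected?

k = ⌊15628/47⌋ = 332
Achieved size = ⌊(15628 − 324)/332⌋ + 1 = ⌊15304/332⌋ + 1 = 46 + 1 = 47
(last selection: 324 + 46×332 = 15596 ≤ 15628; next would be 15928 > 15628)

47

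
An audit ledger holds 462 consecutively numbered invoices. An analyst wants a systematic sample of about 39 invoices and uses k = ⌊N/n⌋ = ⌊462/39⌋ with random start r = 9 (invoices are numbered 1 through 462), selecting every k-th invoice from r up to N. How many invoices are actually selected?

42

k = ⌊462/39⌋ = 11
Achieved size = ⌊(462 − 9)/11⌋ + 1 = ⌊453/11⌋ + 1 = 41 + 1 = 42
(last selection: 9 + 41×11 = 460 ≤ 462; next would be 471 > 462)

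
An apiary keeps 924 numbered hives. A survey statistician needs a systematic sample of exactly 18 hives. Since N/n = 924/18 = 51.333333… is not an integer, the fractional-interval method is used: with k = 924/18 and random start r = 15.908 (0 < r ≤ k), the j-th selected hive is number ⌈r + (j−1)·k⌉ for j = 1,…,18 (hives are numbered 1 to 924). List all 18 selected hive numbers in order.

j=1: r + 0k = 15.908 → ⌈·⌉ = 16
j=2: r + 1k = 67.241333… → ⌈·⌉ = 68
j=3: r + 2k = 118.574666… → ⌈·⌉ = 119
j=4: r + 3k = 169.908 → ⌈·⌉ = 170
j=5: r + 4k = 221.241333… → ⌈·⌉ = 222
j=6: r + 5k = 272.574666… → ⌈·⌉ = 273
j=7: r + 6k = 323.908 → ⌈·⌉ = 324
j=8: r + 7k = 375.241333… → ⌈·⌉ = 376
j=9: r + 8k = 426.574666… → ⌈·⌉ = 427
j=10: r + 9k = 477.908 → ⌈·⌉ = 478
j=11: r + 10k = 529.241333… → ⌈·⌉ = 530
j=12: r + 11k = 580.574666… → ⌈·⌉ = 581
j=13: r + 12k = 631.908 → ⌈·⌉ = 632
j=14: r + 13k = 683.241333… → ⌈·⌉ = 684
j=15: r + 14k = 734.574666… → ⌈·⌉ = 735
j=16: r + 15k = 785.908 → ⌈·⌉ = 786
j=17: r + 16k = 837.241333… → ⌈·⌉ = 838
j=18: r + 17k = 888.574666… → ⌈·⌉ = 889

16, 68, 119, 170, 222, 273, 324, 376, 427, 478, 530, 581, 632, 684, 735, 786, 838, 889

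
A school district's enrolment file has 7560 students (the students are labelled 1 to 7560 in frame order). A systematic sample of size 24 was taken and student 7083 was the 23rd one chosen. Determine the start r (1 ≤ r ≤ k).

k = 7560/24 = 315
r = 7083 − (23−1)×315 = 7083 − 6930 = 153

153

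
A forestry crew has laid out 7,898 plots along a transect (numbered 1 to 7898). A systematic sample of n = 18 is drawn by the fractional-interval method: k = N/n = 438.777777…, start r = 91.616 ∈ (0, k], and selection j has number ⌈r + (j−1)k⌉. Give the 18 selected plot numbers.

j=1: r + 0k = 91.616 → ⌈·⌉ = 92
j=2: r + 1k = 530.393777… → ⌈·⌉ = 531
j=3: r + 2k = 969.171555… → ⌈·⌉ = 970
j=4: r + 3k = 1407.949333… → ⌈·⌉ = 1408
j=5: r + 4k = 1846.727111… → ⌈·⌉ = 1847
j=6: r + 5k = 2285.504888… → ⌈·⌉ = 2286
j=7: r + 6k = 2724.282666… → ⌈·⌉ = 2725
j=8: r + 7k = 3163.060444… → ⌈·⌉ = 3164
j=9: r + 8k = 3601.838222… → ⌈·⌉ = 3602
j=10: r + 9k = 4040.616 → ⌈·⌉ = 4041
j=11: r + 10k = 4479.393777… → ⌈·⌉ = 4480
j=12: r + 11k = 4918.171555… → ⌈·⌉ = 4919
j=13: r + 12k = 5356.949333… → ⌈·⌉ = 5357
j=14: r + 13k = 5795.727111… → ⌈·⌉ = 5796
j=15: r + 14k = 6234.504888… → ⌈·⌉ = 6235
j=16: r + 15k = 6673.282666… → ⌈·⌉ = 6674
j=17: r + 16k = 7112.060444… → ⌈·⌉ = 7113
j=18: r + 17k = 7550.838222… → ⌈·⌉ = 7551

92, 531, 970, 1408, 1847, 2286, 2725, 3164, 3602, 4041, 4480, 4919, 5357, 5796, 6235, 6674, 7113, 7551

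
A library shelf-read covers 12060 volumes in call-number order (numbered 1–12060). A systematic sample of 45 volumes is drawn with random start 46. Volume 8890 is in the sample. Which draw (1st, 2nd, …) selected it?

34

k = 12060/45 = 268
position = (8890 − 46)/268 + 1 = 8844/268 + 1 = 33 + 1 = 34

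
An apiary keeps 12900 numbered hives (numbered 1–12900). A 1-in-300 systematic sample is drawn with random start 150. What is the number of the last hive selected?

k = 300
43rd selection = r + (43−1)·k = 150 + 42×300 = 150 + 12600 = 12750

12750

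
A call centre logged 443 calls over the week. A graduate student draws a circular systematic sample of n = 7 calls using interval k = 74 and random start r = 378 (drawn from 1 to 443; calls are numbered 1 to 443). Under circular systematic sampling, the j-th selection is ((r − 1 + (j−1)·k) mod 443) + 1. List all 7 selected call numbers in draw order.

Selection 1: 378
Selection 2: 378 + 74 = 452 → 452 − 443 = 9
Selection 3: 9 + 74 = 83
Selection 4: 83 + 74 = 157
Selection 5: 157 + 74 = 231
Selection 6: 231 + 74 = 305
Selection 7: 305 + 74 = 379

378, 9, 83, 157, 231, 305, 379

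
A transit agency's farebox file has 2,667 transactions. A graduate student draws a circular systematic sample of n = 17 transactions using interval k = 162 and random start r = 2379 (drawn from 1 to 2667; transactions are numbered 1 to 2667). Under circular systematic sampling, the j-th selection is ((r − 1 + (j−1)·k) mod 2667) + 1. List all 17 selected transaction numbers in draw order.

2379, 2541, 36, 198, 360, 522, 684, 846, 1008, 1170, 1332, 1494, 1656, 1818, 1980, 2142, 2304

Selection 1: 2379
Selection 2: 2379 + 162 = 2541
Selection 3: 2541 + 162 = 2703 → 2703 − 2667 = 36
Selection 4: 36 + 162 = 198
Selection 5: 198 + 162 = 360
Selection 6: 360 + 162 = 522
Selection 7: 522 + 162 = 684
Selection 8: 684 + 162 = 846
Selection 9: 846 + 162 = 1008
Selection 10: 1008 + 162 = 1170
Selection 11: 1170 + 162 = 1332
Selection 12: 1332 + 162 = 1494
Selection 13: 1494 + 162 = 1656
Selection 14: 1656 + 162 = 1818
Selection 15: 1818 + 162 = 1980
Selection 16: 1980 + 162 = 2142
Selection 17: 2142 + 162 = 2304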